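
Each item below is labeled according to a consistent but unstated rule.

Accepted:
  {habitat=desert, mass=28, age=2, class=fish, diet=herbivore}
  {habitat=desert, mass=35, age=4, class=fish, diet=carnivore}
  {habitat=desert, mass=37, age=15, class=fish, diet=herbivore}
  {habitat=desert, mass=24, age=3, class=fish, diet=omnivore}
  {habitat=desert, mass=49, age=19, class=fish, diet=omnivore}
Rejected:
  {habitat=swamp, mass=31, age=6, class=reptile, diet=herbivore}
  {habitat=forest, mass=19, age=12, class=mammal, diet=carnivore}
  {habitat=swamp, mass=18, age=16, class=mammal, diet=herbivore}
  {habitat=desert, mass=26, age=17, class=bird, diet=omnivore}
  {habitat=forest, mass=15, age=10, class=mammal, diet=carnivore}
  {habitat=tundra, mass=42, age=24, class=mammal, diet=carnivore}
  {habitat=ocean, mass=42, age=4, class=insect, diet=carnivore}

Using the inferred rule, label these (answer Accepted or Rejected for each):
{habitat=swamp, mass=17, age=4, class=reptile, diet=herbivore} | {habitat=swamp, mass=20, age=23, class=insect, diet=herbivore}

Checking candidate rules against both groups, what survives is: class is fish.

Rejected, Rejected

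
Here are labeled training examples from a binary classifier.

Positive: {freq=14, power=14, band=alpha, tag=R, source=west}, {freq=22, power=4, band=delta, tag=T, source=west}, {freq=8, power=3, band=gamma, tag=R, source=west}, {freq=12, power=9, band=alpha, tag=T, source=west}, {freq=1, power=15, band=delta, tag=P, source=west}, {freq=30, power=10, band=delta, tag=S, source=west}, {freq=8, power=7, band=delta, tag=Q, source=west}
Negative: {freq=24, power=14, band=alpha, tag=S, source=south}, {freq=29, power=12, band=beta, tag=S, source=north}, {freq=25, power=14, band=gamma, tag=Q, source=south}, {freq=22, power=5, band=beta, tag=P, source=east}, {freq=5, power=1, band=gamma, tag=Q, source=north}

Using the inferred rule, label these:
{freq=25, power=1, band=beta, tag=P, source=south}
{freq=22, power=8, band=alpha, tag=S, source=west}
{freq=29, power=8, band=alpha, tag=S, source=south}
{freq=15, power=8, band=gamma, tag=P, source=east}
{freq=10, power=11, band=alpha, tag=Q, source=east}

One predicate separates the groups cleanly: source is west.

Negative, Positive, Negative, Negative, Negative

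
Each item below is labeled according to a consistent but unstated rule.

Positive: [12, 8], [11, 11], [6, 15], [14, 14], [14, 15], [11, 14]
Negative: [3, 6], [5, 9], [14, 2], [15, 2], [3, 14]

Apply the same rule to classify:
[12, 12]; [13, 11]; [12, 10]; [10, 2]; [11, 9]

All 'Positive' examples share one property — sum ≥ 20 — and every 'Negative' example lacks it.
[12, 12]: Positive (12+12 = 24). [13, 11]: Positive (13+11 = 24). [12, 10]: Positive (12+10 = 22). [10, 2]: Negative (10+2 = 12). [11, 9]: Positive (11+9 = 20).

Positive, Positive, Positive, Negative, Positive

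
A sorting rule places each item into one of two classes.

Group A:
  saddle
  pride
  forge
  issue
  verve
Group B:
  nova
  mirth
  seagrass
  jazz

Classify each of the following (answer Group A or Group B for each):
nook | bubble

Group B, Group A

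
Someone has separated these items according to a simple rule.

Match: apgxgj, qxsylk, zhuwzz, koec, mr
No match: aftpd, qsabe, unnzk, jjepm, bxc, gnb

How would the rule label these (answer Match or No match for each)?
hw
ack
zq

The distinguishing property — even length — holds for all the 'Match' cases and none of the 'No match' cases.

Match, No match, Match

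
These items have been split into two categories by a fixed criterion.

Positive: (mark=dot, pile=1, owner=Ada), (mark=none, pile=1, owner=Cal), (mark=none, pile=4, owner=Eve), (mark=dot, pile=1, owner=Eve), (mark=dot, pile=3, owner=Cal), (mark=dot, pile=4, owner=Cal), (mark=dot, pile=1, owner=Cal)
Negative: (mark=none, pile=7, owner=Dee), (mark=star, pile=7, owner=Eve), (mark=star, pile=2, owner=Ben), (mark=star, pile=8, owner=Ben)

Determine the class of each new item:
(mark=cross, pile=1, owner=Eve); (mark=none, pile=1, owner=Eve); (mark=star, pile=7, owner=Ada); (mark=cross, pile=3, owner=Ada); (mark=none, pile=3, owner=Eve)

Every 'Positive' example satisfies: pile ≠ 2 AND pile ≤ 4. None of the 'Negative' examples do.

Positive, Positive, Negative, Positive, Positive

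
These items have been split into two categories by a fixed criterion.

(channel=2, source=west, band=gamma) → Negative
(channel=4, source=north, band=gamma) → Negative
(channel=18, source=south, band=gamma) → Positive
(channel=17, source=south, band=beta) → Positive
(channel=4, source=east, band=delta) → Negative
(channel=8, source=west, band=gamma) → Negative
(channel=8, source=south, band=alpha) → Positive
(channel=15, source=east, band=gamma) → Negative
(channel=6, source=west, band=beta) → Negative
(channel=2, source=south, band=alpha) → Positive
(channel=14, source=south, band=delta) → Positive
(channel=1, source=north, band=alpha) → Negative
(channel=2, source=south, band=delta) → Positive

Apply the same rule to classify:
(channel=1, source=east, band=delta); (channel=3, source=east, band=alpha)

'Positive' ⟺ source is south.
(channel=1, source=east, band=delta) → source is east → Negative.
(channel=3, source=east, band=alpha) → source is east → Negative.

Negative, Negative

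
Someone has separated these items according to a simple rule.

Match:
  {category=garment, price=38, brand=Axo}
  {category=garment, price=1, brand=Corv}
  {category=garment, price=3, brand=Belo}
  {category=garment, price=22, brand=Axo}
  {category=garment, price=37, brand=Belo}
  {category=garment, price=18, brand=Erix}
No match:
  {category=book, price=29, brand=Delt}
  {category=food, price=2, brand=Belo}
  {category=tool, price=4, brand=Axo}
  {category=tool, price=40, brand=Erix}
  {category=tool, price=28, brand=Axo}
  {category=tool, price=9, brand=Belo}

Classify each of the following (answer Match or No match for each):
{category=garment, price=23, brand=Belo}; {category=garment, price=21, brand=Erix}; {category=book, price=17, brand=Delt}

Match, Match, No match

Checking candidate rules against both groups, what survives is: category is garment.
{category=garment, price=23, brand=Belo}: Match (category is garment).
{category=garment, price=21, brand=Erix}: Match (category is garment).
{category=book, price=17, brand=Delt}: No match (category is book).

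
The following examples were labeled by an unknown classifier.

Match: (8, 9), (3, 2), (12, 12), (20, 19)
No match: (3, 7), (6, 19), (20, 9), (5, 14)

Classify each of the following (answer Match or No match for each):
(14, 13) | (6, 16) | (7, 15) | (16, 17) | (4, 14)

Match, No match, No match, Match, No match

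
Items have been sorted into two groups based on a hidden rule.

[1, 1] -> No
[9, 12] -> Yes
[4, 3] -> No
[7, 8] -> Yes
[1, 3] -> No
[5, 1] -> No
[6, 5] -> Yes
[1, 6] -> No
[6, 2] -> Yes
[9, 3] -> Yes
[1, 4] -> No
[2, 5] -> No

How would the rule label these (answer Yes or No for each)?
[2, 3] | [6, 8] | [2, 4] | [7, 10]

No, Yes, No, Yes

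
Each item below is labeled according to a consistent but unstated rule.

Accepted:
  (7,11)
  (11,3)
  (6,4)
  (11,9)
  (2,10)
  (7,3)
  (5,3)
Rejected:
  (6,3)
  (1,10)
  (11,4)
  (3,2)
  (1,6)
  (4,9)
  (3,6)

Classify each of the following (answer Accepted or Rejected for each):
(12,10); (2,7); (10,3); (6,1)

Accepted, Rejected, Rejected, Rejected

Checking candidate rules against both groups, what survives is: sum is even.
(12,10): 12+10 = 22, checks out → Accepted.
(2,7): 2+7 = 9, does not satisfy this → Rejected.
(10,3): 10+3 = 13, does not satisfy this → Rejected.
(6,1): 6+1 = 7, does not satisfy this → Rejected.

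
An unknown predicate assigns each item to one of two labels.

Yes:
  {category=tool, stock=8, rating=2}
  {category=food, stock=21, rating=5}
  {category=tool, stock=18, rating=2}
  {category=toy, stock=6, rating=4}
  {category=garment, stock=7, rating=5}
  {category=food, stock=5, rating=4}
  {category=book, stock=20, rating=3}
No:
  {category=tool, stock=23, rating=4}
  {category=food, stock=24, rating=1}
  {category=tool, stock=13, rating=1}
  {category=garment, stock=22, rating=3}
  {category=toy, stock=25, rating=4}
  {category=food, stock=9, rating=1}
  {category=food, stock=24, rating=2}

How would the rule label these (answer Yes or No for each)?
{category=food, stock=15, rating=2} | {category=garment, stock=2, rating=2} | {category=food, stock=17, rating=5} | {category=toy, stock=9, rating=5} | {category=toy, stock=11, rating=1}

Yes, Yes, Yes, Yes, No

Rule: stock ≤ 21 AND rating ≥ 2. This holds for each 'Yes' example and fails for each 'No' one.
{category=food, stock=15, rating=2}: stock = 15, rating = 2, qualifies → Yes.
{category=garment, stock=2, rating=2}: stock = 2, rating = 2, qualifies → Yes.
{category=food, stock=17, rating=5}: stock = 17, rating = 5, qualifies → Yes.
{category=toy, stock=9, rating=5}: stock = 9, rating = 5, qualifies → Yes.
{category=toy, stock=11, rating=1}: stock = 11, rating = 1, does not pass → No.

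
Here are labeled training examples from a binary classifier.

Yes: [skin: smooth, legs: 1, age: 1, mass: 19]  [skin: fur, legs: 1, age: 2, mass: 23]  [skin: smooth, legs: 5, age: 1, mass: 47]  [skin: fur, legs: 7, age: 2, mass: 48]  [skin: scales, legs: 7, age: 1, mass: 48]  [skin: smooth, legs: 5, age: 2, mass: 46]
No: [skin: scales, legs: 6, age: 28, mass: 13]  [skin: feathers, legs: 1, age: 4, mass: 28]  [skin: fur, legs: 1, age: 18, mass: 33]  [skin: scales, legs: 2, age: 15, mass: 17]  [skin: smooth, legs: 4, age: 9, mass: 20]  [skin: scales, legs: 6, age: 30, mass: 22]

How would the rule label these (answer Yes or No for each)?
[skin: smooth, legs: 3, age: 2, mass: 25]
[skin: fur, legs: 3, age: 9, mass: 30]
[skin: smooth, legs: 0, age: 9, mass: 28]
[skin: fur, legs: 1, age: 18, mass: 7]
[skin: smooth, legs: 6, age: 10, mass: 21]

All 'Yes' examples share one property — age ≤ 2 — and every 'No' example lacks it.
[skin: smooth, legs: 3, age: 2, mass: 25]: age = 2 — has this property, so Yes. [skin: fur, legs: 3, age: 9, mass: 30]: age = 9 — does not pass, so No. [skin: smooth, legs: 0, age: 9, mass: 28]: age = 9 — does not pass, so No. [skin: fur, legs: 1, age: 18, mass: 7]: age = 18 — does not pass, so No. [skin: smooth, legs: 6, age: 10, mass: 21]: age = 10 — does not pass, so No.

Yes, No, No, No, No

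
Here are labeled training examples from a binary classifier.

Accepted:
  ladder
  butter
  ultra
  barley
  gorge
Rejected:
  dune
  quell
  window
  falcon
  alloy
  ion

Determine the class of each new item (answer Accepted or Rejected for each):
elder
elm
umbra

Accepted, Rejected, Accepted

The rule appears to be: contains 'r'.
elder: has 'r', has this property → Accepted. elm: no 'r', does not pass → Rejected. umbra: has 'r', has this property → Accepted.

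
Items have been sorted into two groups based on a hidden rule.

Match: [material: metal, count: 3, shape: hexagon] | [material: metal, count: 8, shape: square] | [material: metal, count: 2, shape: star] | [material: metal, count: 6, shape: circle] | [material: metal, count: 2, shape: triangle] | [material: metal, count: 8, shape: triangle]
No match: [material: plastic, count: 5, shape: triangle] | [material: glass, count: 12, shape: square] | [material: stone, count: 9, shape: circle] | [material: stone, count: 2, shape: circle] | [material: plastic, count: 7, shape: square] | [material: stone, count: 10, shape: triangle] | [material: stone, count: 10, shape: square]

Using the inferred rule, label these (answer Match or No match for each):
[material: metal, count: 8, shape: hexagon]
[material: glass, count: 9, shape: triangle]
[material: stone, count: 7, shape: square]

The common property of the 'Match' items is: material is metal. No 'No match' item has it.

Match, No match, No match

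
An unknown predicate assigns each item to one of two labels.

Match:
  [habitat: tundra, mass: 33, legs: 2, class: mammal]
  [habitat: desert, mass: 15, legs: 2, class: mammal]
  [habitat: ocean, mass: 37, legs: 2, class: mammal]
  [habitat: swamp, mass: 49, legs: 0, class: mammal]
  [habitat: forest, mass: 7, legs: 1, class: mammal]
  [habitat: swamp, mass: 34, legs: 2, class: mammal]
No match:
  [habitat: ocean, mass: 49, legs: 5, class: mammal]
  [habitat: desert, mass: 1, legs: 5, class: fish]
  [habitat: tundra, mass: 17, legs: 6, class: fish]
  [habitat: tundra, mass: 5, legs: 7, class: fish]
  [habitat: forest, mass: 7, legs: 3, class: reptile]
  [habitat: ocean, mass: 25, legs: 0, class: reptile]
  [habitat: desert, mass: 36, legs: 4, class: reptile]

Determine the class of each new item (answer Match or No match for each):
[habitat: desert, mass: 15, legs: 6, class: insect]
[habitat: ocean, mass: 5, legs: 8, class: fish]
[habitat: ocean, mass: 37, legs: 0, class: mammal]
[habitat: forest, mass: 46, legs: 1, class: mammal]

No match, No match, Match, Match

The distinguishing property — class is mammal AND legs ≤ 2 — holds for all the 'Match' cases and none of the 'No match' cases.
No match: [habitat: desert, mass: 15, legs: 6, class: insect], since class is insect, legs = 6. No match: [habitat: ocean, mass: 5, legs: 8, class: fish], since class is fish, legs = 8. Match: [habitat: ocean, mass: 37, legs: 0, class: mammal], since class is mammal, legs = 0. Match: [habitat: forest, mass: 46, legs: 1, class: mammal], since class is mammal, legs = 1.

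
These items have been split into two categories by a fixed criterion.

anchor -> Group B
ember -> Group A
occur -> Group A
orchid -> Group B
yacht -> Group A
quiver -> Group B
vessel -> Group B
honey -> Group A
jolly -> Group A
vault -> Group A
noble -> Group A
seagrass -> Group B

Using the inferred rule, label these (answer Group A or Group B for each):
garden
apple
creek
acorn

All 'Group A' examples share one property — odd length — and every 'Group B' example lacks it.
garden → length 6 → Group B.
apple → length 5 → Group A.
creek → length 5 → Group A.
acorn → length 5 → Group A.

Group B, Group A, Group A, Group A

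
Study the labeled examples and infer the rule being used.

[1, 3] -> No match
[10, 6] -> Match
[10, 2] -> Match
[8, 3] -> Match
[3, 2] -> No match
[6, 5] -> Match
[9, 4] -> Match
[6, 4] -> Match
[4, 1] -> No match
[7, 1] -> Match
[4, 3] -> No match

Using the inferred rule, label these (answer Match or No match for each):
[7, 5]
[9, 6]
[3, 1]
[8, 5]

The simplest hypothesis consistent with all the labels is: sum ≥ 8.
[7, 5]: Match (7+5 = 12). [9, 6]: Match (9+6 = 15). [3, 1]: No match (3+1 = 4). [8, 5]: Match (8+5 = 13).

Match, Match, No match, Match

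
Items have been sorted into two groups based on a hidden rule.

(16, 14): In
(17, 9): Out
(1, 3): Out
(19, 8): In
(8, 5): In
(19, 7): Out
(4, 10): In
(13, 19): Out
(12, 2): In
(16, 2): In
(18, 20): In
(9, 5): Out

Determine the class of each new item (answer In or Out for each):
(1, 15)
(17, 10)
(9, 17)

Out, In, Out

The rule appears to be: product is even.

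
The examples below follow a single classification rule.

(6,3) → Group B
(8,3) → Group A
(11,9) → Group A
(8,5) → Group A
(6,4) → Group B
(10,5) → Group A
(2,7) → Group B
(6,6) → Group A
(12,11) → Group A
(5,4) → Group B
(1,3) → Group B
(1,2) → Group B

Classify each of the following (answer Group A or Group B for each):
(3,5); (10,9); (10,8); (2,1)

Group B, Group A, Group A, Group B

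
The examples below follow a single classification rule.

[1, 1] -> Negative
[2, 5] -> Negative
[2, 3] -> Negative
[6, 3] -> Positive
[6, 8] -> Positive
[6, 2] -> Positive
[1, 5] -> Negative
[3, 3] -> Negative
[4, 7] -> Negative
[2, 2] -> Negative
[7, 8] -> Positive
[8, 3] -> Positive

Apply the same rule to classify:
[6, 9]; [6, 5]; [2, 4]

Positive, Positive, Negative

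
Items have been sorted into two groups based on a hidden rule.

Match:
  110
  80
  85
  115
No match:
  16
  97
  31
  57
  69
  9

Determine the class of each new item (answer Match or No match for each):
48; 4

Comparing the two groups points to one rule — multiple of 5.

No match, No match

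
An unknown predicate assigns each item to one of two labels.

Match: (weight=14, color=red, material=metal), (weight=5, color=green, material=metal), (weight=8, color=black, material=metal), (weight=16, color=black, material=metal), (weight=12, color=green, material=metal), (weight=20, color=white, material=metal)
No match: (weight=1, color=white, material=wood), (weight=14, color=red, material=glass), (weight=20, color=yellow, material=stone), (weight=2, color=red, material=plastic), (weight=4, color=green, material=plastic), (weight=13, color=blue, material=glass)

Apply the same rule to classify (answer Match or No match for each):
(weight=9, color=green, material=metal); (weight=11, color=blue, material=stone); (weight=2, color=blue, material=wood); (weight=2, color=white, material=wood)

Match, No match, No match, No match

Every 'Match' example satisfies: material is metal. None of the 'No match' examples do.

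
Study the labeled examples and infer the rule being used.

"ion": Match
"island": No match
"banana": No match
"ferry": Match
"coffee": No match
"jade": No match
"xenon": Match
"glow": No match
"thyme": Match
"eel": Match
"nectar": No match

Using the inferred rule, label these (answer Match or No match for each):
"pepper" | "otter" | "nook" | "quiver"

Every 'Match' example satisfies: odd length. None of the 'No match' examples do.

No match, Match, No match, No match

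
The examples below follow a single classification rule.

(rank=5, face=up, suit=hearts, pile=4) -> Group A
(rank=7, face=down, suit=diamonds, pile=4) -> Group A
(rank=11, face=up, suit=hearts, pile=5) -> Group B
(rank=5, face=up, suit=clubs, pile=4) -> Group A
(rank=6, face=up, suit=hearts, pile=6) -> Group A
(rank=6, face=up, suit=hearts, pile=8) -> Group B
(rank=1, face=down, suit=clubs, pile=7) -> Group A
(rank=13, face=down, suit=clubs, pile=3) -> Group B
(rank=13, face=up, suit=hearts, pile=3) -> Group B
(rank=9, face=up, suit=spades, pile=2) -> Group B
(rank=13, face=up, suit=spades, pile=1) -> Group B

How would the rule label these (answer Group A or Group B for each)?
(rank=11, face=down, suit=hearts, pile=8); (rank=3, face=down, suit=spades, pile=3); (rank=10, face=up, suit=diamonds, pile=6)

The distinguishing property — rank ≤ 7 AND pile ≤ 7 — holds for all the 'Group A' cases and none of the 'Group B' cases.

Group B, Group A, Group B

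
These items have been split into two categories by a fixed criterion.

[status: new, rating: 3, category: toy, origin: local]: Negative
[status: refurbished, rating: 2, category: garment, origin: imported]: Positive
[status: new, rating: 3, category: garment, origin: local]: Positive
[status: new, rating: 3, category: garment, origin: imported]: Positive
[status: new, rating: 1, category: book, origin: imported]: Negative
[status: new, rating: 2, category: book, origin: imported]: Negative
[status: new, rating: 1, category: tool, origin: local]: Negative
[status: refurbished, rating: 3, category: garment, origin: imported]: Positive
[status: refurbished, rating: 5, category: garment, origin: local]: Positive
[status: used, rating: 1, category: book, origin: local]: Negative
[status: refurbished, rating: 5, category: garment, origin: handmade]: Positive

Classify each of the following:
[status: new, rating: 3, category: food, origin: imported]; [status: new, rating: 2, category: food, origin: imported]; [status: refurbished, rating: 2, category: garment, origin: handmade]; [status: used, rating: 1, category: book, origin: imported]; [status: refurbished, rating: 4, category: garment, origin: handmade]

Looking at the examples, the only property every 'Positive' case has and every 'Negative' case lacks is: category is garment.

Negative, Negative, Positive, Negative, Positive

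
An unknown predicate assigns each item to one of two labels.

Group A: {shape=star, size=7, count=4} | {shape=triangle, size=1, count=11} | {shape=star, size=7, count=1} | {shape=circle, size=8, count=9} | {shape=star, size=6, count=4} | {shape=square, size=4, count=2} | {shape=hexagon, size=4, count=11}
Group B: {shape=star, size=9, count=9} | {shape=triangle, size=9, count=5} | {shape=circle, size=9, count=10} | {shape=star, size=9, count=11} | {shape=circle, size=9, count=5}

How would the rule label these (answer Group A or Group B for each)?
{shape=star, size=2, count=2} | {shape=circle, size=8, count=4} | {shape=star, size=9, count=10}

One predicate separates the groups cleanly: size ≤ 8.
Group A: {shape=star, size=2, count=2}, since size = 2. Group A: {shape=circle, size=8, count=4}, since size = 8. Group B: {shape=star, size=9, count=10}, since size = 9.

Group A, Group A, Group B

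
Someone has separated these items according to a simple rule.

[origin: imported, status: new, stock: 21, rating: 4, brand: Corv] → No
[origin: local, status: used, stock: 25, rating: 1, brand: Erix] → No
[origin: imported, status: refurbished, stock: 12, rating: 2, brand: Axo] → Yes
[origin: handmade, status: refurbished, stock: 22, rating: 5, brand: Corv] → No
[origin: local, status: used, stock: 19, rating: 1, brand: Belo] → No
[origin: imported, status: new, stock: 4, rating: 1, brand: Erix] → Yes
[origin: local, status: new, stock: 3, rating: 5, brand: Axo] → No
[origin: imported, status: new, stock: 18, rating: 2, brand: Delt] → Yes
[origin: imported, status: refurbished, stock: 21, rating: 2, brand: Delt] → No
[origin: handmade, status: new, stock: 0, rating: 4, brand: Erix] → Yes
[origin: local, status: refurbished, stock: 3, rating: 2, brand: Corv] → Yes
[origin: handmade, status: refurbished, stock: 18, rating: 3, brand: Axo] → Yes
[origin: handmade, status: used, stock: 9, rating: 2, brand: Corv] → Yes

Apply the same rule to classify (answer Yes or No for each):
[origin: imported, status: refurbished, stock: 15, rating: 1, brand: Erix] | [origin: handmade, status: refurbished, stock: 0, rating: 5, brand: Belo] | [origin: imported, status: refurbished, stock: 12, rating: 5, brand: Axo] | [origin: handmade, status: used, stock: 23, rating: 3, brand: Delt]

Yes, No, No, No

The pattern is that an item is 'Yes' exactly when: stock ≤ 18 AND rating ≤ 4.
[origin: imported, status: refurbished, stock: 15, rating: 1, brand: Erix]: stock = 15, rating = 1 — checks out, so Yes. [origin: handmade, status: refurbished, stock: 0, rating: 5, brand: Belo]: stock = 0, rating = 5 — lacks this property, so No. [origin: imported, status: refurbished, stock: 12, rating: 5, brand: Axo]: stock = 12, rating = 5 — lacks this property, so No. [origin: handmade, status: used, stock: 23, rating: 3, brand: Delt]: stock = 23, rating = 3 — lacks this property, so No.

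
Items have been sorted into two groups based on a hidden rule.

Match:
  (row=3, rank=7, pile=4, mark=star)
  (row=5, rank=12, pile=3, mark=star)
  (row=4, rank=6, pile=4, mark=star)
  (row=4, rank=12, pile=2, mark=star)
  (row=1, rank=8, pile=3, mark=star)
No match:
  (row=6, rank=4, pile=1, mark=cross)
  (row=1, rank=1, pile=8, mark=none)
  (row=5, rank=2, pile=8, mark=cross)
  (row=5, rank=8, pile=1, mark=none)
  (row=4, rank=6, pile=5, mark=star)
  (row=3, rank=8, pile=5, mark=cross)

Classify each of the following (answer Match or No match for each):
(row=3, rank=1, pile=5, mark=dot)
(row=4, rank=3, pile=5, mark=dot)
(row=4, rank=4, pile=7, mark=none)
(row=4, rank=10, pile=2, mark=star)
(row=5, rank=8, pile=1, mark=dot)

'Match' ⟺ mark is star AND pile ≤ 4.
(row=3, rank=1, pile=5, mark=dot) — mark is dot, pile = 5, hence No match.
(row=4, rank=3, pile=5, mark=dot) — mark is dot, pile = 5, hence No match.
(row=4, rank=4, pile=7, mark=none) — mark is none, pile = 7, hence No match.
(row=4, rank=10, pile=2, mark=star) — mark is star, pile = 2, hence Match.
(row=5, rank=8, pile=1, mark=dot) — mark is dot, pile = 1, hence No match.

No match, No match, No match, Match, No match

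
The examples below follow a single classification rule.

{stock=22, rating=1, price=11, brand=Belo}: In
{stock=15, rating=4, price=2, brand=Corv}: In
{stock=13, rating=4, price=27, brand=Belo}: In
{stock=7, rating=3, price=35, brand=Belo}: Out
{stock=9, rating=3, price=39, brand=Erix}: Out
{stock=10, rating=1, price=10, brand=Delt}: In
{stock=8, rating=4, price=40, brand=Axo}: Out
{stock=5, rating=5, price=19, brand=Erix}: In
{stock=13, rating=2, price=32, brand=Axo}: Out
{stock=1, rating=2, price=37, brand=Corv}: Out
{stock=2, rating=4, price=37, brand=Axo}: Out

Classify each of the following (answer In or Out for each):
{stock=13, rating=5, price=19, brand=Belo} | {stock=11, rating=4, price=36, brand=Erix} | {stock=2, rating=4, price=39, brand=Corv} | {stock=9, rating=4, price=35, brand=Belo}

In, Out, Out, Out

The common property of the 'In' items is: price ≤ 27. No 'Out' item has it.
{stock=13, rating=5, price=19, brand=Belo} — price = 19, hence In.
{stock=11, rating=4, price=36, brand=Erix} — price = 36, hence Out.
{stock=2, rating=4, price=39, brand=Corv} — price = 39, hence Out.
{stock=9, rating=4, price=35, brand=Belo} — price = 35, hence Out.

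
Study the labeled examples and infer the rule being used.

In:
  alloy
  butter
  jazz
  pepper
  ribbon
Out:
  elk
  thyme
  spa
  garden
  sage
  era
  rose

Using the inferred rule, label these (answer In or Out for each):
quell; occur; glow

'In' ⟺ has a double letter.
quell — 'll' doubled, hence In. occur — 'cc' doubled, hence In. glow — no doubled letter, hence Out.

In, In, Out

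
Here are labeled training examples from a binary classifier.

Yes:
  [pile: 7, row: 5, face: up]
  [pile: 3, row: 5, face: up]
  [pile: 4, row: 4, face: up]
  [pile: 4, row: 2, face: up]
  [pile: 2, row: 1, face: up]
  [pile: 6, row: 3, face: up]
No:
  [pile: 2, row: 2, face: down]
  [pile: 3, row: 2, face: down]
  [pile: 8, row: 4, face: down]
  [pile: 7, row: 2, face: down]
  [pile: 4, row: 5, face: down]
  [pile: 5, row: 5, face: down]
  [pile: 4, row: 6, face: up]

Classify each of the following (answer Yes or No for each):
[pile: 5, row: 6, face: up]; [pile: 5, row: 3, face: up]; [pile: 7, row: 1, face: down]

Rule: face is up AND row ≤ 5. This holds for each 'Yes' example and fails for each 'No' one.
No: [pile: 5, row: 6, face: up], since face is up, row = 6. Yes: [pile: 5, row: 3, face: up], since face is up, row = 3. No: [pile: 7, row: 1, face: down], since face is down, row = 1.

No, Yes, No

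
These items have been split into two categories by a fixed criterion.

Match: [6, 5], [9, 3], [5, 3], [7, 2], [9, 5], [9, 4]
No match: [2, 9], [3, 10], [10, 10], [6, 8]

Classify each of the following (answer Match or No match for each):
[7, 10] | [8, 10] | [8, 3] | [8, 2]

The classifier is using: first > second.

No match, No match, Match, Match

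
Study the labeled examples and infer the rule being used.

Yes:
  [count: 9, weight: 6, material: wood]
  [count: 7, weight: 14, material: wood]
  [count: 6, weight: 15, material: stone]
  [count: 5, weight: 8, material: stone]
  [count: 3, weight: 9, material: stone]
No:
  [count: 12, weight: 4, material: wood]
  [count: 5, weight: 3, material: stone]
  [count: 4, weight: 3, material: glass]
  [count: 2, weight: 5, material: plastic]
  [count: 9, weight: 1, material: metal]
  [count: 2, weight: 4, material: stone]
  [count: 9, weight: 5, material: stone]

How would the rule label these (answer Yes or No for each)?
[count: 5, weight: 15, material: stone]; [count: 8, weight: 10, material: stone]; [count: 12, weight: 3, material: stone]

Yes, Yes, No

The simplest hypothesis consistent with all the labels is: weight ≥ 6.
[count: 5, weight: 15, material: stone] — weight = 15, hence Yes.
[count: 8, weight: 10, material: stone] — weight = 10, hence Yes.
[count: 12, weight: 3, material: stone] — weight = 3, hence No.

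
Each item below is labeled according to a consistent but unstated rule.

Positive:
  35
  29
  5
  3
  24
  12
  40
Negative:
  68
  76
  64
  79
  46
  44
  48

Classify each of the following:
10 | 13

A rule that fits every label: at most 40 — true of each 'Positive' example, false of each 'Negative' one.
10: 10 ≤ 40 — has this property, so Positive. 13: 13 ≤ 40 — has this property, so Positive.

Positive, Positive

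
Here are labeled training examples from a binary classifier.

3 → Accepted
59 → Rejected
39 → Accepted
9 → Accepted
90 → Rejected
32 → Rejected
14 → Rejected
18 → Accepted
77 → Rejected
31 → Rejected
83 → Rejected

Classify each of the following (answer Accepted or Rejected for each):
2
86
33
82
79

Rejected, Rejected, Accepted, Rejected, Rejected

The simplest hypothesis consistent with all the labels is: multiple of 3 AND at most 39.
2: 2 = 3·0 + 2, 2 ≤ 39, fails the rule → Rejected. 86: 86 = 3·28 + 2, 86 > 39, fails the rule → Rejected. 33: 33 = 3·11, 33 ≤ 39, fits → Accepted. 82: 82 = 3·27 + 1, 82 > 39, fails the rule → Rejected. 79: 79 = 3·26 + 1, 79 > 39, fails the rule → Rejected.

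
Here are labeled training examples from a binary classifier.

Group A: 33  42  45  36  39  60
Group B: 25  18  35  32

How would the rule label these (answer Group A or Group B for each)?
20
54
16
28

All 'Group A' examples share one property — multiple of 3 AND at least 25 — and every 'Group B' example lacks it.
20 → 20 = 3·6 + 2, 20 < 25 → Group B.
54 → 54 = 3·18, 54 ≥ 25 → Group A.
16 → 16 = 3·5 + 1, 16 < 25 → Group B.
28 → 28 = 3·9 + 1, 28 ≥ 25 → Group B.

Group B, Group A, Group B, Group B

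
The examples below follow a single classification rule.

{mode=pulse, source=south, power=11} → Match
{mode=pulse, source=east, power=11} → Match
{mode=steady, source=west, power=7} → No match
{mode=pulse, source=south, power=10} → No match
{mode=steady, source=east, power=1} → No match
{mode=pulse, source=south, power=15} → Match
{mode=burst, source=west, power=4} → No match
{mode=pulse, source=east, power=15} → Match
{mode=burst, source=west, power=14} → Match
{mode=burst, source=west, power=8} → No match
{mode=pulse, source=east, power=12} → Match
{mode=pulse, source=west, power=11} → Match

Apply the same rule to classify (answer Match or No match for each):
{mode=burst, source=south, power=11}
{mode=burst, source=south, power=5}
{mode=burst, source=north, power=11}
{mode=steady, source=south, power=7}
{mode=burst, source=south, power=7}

Every 'Match' example satisfies: power ≥ 11. None of the 'No match' examples do.

Match, No match, Match, No match, No match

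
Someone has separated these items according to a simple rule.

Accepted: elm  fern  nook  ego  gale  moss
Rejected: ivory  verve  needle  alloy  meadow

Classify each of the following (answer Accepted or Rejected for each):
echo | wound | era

The simplest hypothesis consistent with all the labels is: length ≤ 4.
echo: length 4, satisfies this → Accepted. wound: length 5, doesn't match → Rejected. era: length 3, satisfies this → Accepted.

Accepted, Rejected, Accepted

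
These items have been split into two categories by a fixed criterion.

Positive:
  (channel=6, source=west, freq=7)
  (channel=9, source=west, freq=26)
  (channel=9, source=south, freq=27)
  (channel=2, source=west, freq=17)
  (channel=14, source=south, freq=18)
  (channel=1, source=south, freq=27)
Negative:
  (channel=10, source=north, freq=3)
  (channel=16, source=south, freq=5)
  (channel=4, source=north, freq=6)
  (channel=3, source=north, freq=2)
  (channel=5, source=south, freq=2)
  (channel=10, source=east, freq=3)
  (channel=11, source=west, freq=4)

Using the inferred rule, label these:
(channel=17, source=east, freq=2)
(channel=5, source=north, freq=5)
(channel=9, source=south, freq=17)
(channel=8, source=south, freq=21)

Negative, Negative, Positive, Positive

A rule that fits every label: freq ≥ 7 — true of each 'Positive' example, false of each 'Negative' one.
Negative: (channel=17, source=east, freq=2), since freq = 2. Negative: (channel=5, source=north, freq=5), since freq = 5. Positive: (channel=9, source=south, freq=17), since freq = 17. Positive: (channel=8, source=south, freq=21), since freq = 21.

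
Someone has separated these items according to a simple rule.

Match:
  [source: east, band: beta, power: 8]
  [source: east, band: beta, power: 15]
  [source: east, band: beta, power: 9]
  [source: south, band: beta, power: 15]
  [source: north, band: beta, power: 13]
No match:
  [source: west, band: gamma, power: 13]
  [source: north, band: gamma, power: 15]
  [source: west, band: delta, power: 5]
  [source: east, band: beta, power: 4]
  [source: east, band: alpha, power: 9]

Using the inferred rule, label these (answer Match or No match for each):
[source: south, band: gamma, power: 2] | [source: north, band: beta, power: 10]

No match, Match

The pattern is that an item is 'Match' exactly when: band is beta AND power ≥ 5.
[source: south, band: gamma, power: 2] — band is gamma, power = 2, hence No match. [source: north, band: beta, power: 10] — band is beta, power = 10, hence Match.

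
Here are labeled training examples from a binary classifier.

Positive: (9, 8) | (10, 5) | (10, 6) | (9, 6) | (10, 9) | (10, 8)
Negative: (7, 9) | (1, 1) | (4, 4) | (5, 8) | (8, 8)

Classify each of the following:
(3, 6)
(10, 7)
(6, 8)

Negative, Positive, Negative

A rule that fits every label: first > second — true of each 'Positive' example, false of each 'Negative' one.
(3, 6) → 3 < 6 → Negative.
(10, 7) → 10 > 7 → Positive.
(6, 8) → 6 < 8 → Negative.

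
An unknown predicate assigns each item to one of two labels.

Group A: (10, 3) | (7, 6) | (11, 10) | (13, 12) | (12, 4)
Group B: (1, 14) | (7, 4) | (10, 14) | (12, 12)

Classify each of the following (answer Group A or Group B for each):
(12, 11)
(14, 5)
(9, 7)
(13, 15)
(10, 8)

The pattern is that an item is 'Group A' exactly when: first > second AND sum ≥ 13.
(12, 11): 12 > 11, 12+11 = 23, fits → Group A.
(14, 5): 14 > 5, 14+5 = 19, fits → Group A.
(9, 7): 9 > 7, 9+7 = 16, fits → Group A.
(13, 15): 13 < 15, 13+15 = 28, does not fit → Group B.
(10, 8): 10 > 8, 10+8 = 18, fits → Group A.

Group A, Group A, Group A, Group B, Group A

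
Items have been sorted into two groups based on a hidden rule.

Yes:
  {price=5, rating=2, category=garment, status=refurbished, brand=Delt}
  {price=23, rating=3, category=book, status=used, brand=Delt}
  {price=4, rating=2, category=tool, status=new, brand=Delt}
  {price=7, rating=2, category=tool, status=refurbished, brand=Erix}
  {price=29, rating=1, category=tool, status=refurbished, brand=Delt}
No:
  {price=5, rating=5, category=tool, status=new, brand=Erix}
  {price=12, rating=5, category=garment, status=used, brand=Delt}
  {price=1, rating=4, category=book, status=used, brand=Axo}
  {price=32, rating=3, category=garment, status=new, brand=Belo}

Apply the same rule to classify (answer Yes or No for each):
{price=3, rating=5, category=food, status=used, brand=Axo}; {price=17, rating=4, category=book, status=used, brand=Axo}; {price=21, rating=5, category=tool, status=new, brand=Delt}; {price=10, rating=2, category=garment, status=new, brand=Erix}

No, No, No, Yes

A rule that fits every label: rating ≤ 3 AND price ≤ 29 — true of each 'Yes' example, false of each 'No' one.
{price=3, rating=5, category=food, status=used, brand=Axo}: No (rating = 5, price = 3). {price=17, rating=4, category=book, status=used, brand=Axo}: No (rating = 4, price = 17). {price=21, rating=5, category=tool, status=new, brand=Delt}: No (rating = 5, price = 21). {price=10, rating=2, category=garment, status=new, brand=Erix}: Yes (rating = 2, price = 10).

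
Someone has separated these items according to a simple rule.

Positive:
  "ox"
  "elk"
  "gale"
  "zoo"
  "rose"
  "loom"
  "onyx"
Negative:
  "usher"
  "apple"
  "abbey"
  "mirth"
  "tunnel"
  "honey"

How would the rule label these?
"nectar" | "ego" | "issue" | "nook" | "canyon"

The distinguishing property — length ≤ 4 — holds for all the 'Positive' cases and none of the 'Negative' cases.
"nectar": length 6, doesn't qualify → Negative.
"ego": length 3, fits → Positive.
"issue": length 5, doesn't qualify → Negative.
"nook": length 4, fits → Positive.
"canyon": length 6, doesn't qualify → Negative.

Negative, Positive, Negative, Positive, Negative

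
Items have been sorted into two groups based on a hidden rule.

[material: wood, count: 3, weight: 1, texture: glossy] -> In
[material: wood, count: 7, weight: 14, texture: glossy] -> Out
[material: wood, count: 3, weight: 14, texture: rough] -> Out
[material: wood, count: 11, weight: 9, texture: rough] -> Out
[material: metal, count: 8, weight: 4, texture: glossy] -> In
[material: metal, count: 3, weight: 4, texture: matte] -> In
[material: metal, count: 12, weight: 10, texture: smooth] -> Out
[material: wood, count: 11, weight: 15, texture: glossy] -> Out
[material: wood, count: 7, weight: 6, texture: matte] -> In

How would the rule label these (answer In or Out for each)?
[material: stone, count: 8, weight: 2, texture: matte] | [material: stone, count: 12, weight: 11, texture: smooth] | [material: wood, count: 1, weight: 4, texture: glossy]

In, Out, In

The distinguishing property — weight ≤ 6 — holds for all the 'In' cases and none of the 'Out' cases.
[material: stone, count: 8, weight: 2, texture: matte]: weight = 2, qualifies → In.
[material: stone, count: 12, weight: 11, texture: smooth]: weight = 11, fails the rule → Out.
[material: wood, count: 1, weight: 4, texture: glossy]: weight = 4, qualifies → In.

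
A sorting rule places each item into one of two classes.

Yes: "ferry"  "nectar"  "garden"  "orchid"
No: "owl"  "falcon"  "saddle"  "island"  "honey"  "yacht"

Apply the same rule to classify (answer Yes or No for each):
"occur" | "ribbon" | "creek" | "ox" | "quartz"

One predicate separates the groups cleanly: contains 'r'.

Yes, Yes, Yes, No, Yes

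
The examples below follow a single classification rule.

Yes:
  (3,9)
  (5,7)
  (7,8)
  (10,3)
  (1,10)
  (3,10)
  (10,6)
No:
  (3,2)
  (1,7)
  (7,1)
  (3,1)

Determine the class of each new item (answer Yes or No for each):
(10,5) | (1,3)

Every 'Yes' example satisfies: sum ≥ 11. None of the 'No' examples do.
(10,5): 10+5 = 15 — matches, so Yes.
(1,3): 1+3 = 4 — fails the rule, so No.

Yes, No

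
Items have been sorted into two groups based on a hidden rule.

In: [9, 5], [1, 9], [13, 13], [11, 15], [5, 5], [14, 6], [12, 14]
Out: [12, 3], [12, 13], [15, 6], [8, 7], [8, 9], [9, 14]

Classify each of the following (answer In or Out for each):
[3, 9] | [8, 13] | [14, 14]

In, Out, In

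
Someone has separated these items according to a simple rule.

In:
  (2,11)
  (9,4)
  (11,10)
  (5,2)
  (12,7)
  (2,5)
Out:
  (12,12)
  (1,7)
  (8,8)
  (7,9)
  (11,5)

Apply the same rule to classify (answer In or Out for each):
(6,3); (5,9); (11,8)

The pattern is that an item is 'In' exactly when: sum is odd.

In, Out, In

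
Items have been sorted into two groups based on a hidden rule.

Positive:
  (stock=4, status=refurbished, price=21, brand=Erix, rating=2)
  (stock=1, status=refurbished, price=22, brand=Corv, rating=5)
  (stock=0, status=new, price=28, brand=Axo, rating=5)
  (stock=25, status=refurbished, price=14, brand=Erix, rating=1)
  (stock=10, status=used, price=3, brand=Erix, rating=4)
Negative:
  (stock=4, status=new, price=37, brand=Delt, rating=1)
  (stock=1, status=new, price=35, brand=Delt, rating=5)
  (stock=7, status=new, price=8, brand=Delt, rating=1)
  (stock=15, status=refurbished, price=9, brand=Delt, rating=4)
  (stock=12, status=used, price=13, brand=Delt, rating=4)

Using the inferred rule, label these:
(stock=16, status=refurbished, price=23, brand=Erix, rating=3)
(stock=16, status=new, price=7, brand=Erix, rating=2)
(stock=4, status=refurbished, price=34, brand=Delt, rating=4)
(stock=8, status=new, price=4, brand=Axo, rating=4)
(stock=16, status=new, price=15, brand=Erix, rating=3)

Positive, Positive, Negative, Positive, Positive

All 'Positive' examples share one property — brand is not Delt — and every 'Negative' example lacks it.
(stock=16, status=refurbished, price=23, brand=Erix, rating=3) → brand is Erix → Positive. (stock=16, status=new, price=7, brand=Erix, rating=2) → brand is Erix → Positive. (stock=4, status=refurbished, price=34, brand=Delt, rating=4) → brand is Delt → Negative. (stock=8, status=new, price=4, brand=Axo, rating=4) → brand is Axo → Positive. (stock=16, status=new, price=15, brand=Erix, rating=3) → brand is Erix → Positive.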